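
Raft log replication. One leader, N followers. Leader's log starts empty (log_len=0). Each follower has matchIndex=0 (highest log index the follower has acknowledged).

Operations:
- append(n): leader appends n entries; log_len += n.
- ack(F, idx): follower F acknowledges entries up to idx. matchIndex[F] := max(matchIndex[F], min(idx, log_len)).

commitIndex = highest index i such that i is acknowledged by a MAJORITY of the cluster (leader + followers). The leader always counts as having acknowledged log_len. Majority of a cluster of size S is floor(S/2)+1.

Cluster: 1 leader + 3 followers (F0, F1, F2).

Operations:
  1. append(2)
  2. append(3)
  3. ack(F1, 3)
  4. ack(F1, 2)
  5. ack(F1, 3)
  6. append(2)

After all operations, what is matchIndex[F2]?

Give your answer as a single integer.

Answer: 0

Derivation:
Op 1: append 2 -> log_len=2
Op 2: append 3 -> log_len=5
Op 3: F1 acks idx 3 -> match: F0=0 F1=3 F2=0; commitIndex=0
Op 4: F1 acks idx 2 -> match: F0=0 F1=3 F2=0; commitIndex=0
Op 5: F1 acks idx 3 -> match: F0=0 F1=3 F2=0; commitIndex=0
Op 6: append 2 -> log_len=7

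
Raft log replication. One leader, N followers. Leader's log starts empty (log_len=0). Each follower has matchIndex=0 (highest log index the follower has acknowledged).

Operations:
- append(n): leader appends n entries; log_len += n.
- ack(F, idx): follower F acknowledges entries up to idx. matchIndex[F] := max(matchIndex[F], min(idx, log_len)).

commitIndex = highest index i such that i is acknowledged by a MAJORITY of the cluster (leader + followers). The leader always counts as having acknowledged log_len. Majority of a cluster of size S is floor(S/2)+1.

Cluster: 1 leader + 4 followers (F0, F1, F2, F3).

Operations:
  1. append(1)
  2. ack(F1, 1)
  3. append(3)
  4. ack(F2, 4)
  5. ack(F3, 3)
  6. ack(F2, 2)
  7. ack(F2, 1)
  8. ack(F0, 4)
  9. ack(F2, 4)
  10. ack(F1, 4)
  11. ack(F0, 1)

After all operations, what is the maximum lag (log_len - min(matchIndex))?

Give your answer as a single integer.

Answer: 1

Derivation:
Op 1: append 1 -> log_len=1
Op 2: F1 acks idx 1 -> match: F0=0 F1=1 F2=0 F3=0; commitIndex=0
Op 3: append 3 -> log_len=4
Op 4: F2 acks idx 4 -> match: F0=0 F1=1 F2=4 F3=0; commitIndex=1
Op 5: F3 acks idx 3 -> match: F0=0 F1=1 F2=4 F3=3; commitIndex=3
Op 6: F2 acks idx 2 -> match: F0=0 F1=1 F2=4 F3=3; commitIndex=3
Op 7: F2 acks idx 1 -> match: F0=0 F1=1 F2=4 F3=3; commitIndex=3
Op 8: F0 acks idx 4 -> match: F0=4 F1=1 F2=4 F3=3; commitIndex=4
Op 9: F2 acks idx 4 -> match: F0=4 F1=1 F2=4 F3=3; commitIndex=4
Op 10: F1 acks idx 4 -> match: F0=4 F1=4 F2=4 F3=3; commitIndex=4
Op 11: F0 acks idx 1 -> match: F0=4 F1=4 F2=4 F3=3; commitIndex=4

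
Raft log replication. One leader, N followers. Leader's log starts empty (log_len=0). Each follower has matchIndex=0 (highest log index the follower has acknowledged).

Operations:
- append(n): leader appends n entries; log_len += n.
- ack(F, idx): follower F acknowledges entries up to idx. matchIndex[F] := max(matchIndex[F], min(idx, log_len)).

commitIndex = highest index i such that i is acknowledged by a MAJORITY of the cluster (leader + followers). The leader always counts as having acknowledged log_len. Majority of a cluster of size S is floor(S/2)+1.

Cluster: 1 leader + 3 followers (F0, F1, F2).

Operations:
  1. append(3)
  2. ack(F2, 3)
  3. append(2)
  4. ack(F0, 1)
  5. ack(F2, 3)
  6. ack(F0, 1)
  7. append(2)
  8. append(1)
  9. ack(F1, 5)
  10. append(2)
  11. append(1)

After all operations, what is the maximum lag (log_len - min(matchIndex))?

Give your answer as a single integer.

Op 1: append 3 -> log_len=3
Op 2: F2 acks idx 3 -> match: F0=0 F1=0 F2=3; commitIndex=0
Op 3: append 2 -> log_len=5
Op 4: F0 acks idx 1 -> match: F0=1 F1=0 F2=3; commitIndex=1
Op 5: F2 acks idx 3 -> match: F0=1 F1=0 F2=3; commitIndex=1
Op 6: F0 acks idx 1 -> match: F0=1 F1=0 F2=3; commitIndex=1
Op 7: append 2 -> log_len=7
Op 8: append 1 -> log_len=8
Op 9: F1 acks idx 5 -> match: F0=1 F1=5 F2=3; commitIndex=3
Op 10: append 2 -> log_len=10
Op 11: append 1 -> log_len=11

Answer: 10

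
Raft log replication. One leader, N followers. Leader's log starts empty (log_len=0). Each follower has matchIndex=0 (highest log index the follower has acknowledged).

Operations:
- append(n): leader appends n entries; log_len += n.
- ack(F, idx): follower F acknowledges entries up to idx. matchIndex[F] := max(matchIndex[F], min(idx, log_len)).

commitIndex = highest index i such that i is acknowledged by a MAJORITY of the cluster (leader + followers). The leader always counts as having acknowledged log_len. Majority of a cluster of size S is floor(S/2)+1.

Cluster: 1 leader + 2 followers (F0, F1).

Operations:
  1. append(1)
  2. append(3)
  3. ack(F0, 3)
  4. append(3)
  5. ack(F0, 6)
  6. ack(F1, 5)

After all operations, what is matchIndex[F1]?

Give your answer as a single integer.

Answer: 5

Derivation:
Op 1: append 1 -> log_len=1
Op 2: append 3 -> log_len=4
Op 3: F0 acks idx 3 -> match: F0=3 F1=0; commitIndex=3
Op 4: append 3 -> log_len=7
Op 5: F0 acks idx 6 -> match: F0=6 F1=0; commitIndex=6
Op 6: F1 acks idx 5 -> match: F0=6 F1=5; commitIndex=6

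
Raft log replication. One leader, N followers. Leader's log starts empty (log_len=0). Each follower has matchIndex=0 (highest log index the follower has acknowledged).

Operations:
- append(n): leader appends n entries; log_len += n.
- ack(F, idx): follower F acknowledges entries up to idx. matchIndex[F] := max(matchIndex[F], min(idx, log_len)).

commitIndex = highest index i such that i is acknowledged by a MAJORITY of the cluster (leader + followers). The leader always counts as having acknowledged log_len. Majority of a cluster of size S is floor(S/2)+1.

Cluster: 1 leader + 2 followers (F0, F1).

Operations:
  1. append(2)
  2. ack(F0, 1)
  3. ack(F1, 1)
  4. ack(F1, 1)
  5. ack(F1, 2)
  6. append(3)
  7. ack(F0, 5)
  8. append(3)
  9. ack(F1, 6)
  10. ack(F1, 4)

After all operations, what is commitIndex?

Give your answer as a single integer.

Answer: 6

Derivation:
Op 1: append 2 -> log_len=2
Op 2: F0 acks idx 1 -> match: F0=1 F1=0; commitIndex=1
Op 3: F1 acks idx 1 -> match: F0=1 F1=1; commitIndex=1
Op 4: F1 acks idx 1 -> match: F0=1 F1=1; commitIndex=1
Op 5: F1 acks idx 2 -> match: F0=1 F1=2; commitIndex=2
Op 6: append 3 -> log_len=5
Op 7: F0 acks idx 5 -> match: F0=5 F1=2; commitIndex=5
Op 8: append 3 -> log_len=8
Op 9: F1 acks idx 6 -> match: F0=5 F1=6; commitIndex=6
Op 10: F1 acks idx 4 -> match: F0=5 F1=6; commitIndex=6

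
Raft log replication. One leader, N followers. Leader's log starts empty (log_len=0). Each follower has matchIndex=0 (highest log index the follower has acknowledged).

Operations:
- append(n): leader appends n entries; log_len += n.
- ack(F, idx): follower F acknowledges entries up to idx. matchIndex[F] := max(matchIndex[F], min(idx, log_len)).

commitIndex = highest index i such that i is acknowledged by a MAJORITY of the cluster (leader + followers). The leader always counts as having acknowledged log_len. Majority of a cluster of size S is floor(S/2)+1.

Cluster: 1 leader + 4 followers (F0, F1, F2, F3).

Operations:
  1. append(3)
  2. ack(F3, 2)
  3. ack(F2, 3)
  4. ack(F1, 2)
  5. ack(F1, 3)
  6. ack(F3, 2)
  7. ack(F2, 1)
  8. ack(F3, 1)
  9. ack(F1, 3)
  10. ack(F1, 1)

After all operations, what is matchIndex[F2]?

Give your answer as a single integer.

Answer: 3

Derivation:
Op 1: append 3 -> log_len=3
Op 2: F3 acks idx 2 -> match: F0=0 F1=0 F2=0 F3=2; commitIndex=0
Op 3: F2 acks idx 3 -> match: F0=0 F1=0 F2=3 F3=2; commitIndex=2
Op 4: F1 acks idx 2 -> match: F0=0 F1=2 F2=3 F3=2; commitIndex=2
Op 5: F1 acks idx 3 -> match: F0=0 F1=3 F2=3 F3=2; commitIndex=3
Op 6: F3 acks idx 2 -> match: F0=0 F1=3 F2=3 F3=2; commitIndex=3
Op 7: F2 acks idx 1 -> match: F0=0 F1=3 F2=3 F3=2; commitIndex=3
Op 8: F3 acks idx 1 -> match: F0=0 F1=3 F2=3 F3=2; commitIndex=3
Op 9: F1 acks idx 3 -> match: F0=0 F1=3 F2=3 F3=2; commitIndex=3
Op 10: F1 acks idx 1 -> match: F0=0 F1=3 F2=3 F3=2; commitIndex=3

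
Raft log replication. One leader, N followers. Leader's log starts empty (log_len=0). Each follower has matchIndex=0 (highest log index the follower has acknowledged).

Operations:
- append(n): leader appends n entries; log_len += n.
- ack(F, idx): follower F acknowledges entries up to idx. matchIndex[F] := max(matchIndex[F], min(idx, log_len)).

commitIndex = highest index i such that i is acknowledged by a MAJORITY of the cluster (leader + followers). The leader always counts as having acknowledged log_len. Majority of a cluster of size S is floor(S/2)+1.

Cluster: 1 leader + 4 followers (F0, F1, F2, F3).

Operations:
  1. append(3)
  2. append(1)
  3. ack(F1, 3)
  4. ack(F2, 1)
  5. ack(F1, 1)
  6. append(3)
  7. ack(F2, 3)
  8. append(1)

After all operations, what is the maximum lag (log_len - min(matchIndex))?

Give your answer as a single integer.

Op 1: append 3 -> log_len=3
Op 2: append 1 -> log_len=4
Op 3: F1 acks idx 3 -> match: F0=0 F1=3 F2=0 F3=0; commitIndex=0
Op 4: F2 acks idx 1 -> match: F0=0 F1=3 F2=1 F3=0; commitIndex=1
Op 5: F1 acks idx 1 -> match: F0=0 F1=3 F2=1 F3=0; commitIndex=1
Op 6: append 3 -> log_len=7
Op 7: F2 acks idx 3 -> match: F0=0 F1=3 F2=3 F3=0; commitIndex=3
Op 8: append 1 -> log_len=8

Answer: 8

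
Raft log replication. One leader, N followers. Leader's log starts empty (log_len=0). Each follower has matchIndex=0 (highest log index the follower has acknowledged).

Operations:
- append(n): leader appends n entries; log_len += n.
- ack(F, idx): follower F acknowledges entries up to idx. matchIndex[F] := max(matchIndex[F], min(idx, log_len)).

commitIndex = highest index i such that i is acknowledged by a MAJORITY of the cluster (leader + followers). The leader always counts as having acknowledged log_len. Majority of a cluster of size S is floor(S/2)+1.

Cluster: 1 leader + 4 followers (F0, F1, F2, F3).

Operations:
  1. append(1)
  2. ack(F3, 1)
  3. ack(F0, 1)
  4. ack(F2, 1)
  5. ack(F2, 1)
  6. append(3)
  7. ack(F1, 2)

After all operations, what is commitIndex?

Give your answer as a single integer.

Answer: 1

Derivation:
Op 1: append 1 -> log_len=1
Op 2: F3 acks idx 1 -> match: F0=0 F1=0 F2=0 F3=1; commitIndex=0
Op 3: F0 acks idx 1 -> match: F0=1 F1=0 F2=0 F3=1; commitIndex=1
Op 4: F2 acks idx 1 -> match: F0=1 F1=0 F2=1 F3=1; commitIndex=1
Op 5: F2 acks idx 1 -> match: F0=1 F1=0 F2=1 F3=1; commitIndex=1
Op 6: append 3 -> log_len=4
Op 7: F1 acks idx 2 -> match: F0=1 F1=2 F2=1 F3=1; commitIndex=1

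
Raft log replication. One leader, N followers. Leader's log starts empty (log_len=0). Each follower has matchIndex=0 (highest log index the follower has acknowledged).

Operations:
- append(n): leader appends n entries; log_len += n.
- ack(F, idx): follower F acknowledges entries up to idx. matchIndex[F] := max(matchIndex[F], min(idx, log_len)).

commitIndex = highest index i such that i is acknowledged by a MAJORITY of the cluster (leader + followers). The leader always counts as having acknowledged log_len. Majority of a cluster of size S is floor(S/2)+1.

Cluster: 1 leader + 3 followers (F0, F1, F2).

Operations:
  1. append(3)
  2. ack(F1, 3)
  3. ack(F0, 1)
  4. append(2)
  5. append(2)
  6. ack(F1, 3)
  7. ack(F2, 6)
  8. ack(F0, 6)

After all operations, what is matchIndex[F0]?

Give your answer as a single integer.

Op 1: append 3 -> log_len=3
Op 2: F1 acks idx 3 -> match: F0=0 F1=3 F2=0; commitIndex=0
Op 3: F0 acks idx 1 -> match: F0=1 F1=3 F2=0; commitIndex=1
Op 4: append 2 -> log_len=5
Op 5: append 2 -> log_len=7
Op 6: F1 acks idx 3 -> match: F0=1 F1=3 F2=0; commitIndex=1
Op 7: F2 acks idx 6 -> match: F0=1 F1=3 F2=6; commitIndex=3
Op 8: F0 acks idx 6 -> match: F0=6 F1=3 F2=6; commitIndex=6

Answer: 6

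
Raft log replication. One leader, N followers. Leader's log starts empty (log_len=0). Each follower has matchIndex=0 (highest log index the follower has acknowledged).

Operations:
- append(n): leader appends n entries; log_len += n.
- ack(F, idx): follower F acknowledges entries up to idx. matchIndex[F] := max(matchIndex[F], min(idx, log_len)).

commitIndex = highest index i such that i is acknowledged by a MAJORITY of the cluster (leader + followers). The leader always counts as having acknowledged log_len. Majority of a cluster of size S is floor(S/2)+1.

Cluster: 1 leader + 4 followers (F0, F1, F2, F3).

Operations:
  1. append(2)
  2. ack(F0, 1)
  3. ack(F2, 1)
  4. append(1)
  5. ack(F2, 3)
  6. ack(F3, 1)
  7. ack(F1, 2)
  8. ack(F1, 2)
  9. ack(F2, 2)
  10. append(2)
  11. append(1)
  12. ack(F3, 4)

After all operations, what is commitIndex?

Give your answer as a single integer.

Answer: 3

Derivation:
Op 1: append 2 -> log_len=2
Op 2: F0 acks idx 1 -> match: F0=1 F1=0 F2=0 F3=0; commitIndex=0
Op 3: F2 acks idx 1 -> match: F0=1 F1=0 F2=1 F3=0; commitIndex=1
Op 4: append 1 -> log_len=3
Op 5: F2 acks idx 3 -> match: F0=1 F1=0 F2=3 F3=0; commitIndex=1
Op 6: F3 acks idx 1 -> match: F0=1 F1=0 F2=3 F3=1; commitIndex=1
Op 7: F1 acks idx 2 -> match: F0=1 F1=2 F2=3 F3=1; commitIndex=2
Op 8: F1 acks idx 2 -> match: F0=1 F1=2 F2=3 F3=1; commitIndex=2
Op 9: F2 acks idx 2 -> match: F0=1 F1=2 F2=3 F3=1; commitIndex=2
Op 10: append 2 -> log_len=5
Op 11: append 1 -> log_len=6
Op 12: F3 acks idx 4 -> match: F0=1 F1=2 F2=3 F3=4; commitIndex=3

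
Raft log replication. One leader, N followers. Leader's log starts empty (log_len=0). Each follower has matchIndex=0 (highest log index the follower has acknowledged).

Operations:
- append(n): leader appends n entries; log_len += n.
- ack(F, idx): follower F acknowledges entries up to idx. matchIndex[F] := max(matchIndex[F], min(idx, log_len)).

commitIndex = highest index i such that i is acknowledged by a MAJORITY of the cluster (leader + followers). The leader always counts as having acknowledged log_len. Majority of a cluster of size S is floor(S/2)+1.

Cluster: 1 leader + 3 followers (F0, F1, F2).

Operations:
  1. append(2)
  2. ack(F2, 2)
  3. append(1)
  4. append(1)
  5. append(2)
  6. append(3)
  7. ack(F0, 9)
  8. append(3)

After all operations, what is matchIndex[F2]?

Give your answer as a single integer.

Op 1: append 2 -> log_len=2
Op 2: F2 acks idx 2 -> match: F0=0 F1=0 F2=2; commitIndex=0
Op 3: append 1 -> log_len=3
Op 4: append 1 -> log_len=4
Op 5: append 2 -> log_len=6
Op 6: append 3 -> log_len=9
Op 7: F0 acks idx 9 -> match: F0=9 F1=0 F2=2; commitIndex=2
Op 8: append 3 -> log_len=12

Answer: 2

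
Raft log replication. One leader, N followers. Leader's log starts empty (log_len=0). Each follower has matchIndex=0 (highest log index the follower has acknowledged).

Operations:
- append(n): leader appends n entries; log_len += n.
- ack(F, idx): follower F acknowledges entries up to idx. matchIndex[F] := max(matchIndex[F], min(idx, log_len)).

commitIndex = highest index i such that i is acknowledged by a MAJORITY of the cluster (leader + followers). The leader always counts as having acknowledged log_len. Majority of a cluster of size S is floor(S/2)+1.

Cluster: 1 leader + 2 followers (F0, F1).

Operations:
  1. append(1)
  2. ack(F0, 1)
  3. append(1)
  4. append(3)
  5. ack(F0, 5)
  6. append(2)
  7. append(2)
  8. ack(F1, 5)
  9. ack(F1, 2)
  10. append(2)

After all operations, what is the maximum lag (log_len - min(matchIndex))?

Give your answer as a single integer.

Answer: 6

Derivation:
Op 1: append 1 -> log_len=1
Op 2: F0 acks idx 1 -> match: F0=1 F1=0; commitIndex=1
Op 3: append 1 -> log_len=2
Op 4: append 3 -> log_len=5
Op 5: F0 acks idx 5 -> match: F0=5 F1=0; commitIndex=5
Op 6: append 2 -> log_len=7
Op 7: append 2 -> log_len=9
Op 8: F1 acks idx 5 -> match: F0=5 F1=5; commitIndex=5
Op 9: F1 acks idx 2 -> match: F0=5 F1=5; commitIndex=5
Op 10: append 2 -> log_len=11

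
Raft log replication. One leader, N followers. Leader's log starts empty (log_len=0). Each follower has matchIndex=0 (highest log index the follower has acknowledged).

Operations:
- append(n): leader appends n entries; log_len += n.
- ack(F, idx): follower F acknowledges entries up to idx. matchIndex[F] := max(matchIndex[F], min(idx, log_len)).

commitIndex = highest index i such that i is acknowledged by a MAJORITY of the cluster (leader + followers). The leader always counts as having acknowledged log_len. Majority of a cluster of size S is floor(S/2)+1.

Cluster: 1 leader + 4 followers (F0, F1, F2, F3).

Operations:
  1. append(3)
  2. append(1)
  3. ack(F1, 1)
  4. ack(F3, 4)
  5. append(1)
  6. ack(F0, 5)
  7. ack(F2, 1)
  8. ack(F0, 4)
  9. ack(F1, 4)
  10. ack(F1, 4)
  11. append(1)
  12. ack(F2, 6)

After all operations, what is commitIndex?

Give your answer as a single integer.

Op 1: append 3 -> log_len=3
Op 2: append 1 -> log_len=4
Op 3: F1 acks idx 1 -> match: F0=0 F1=1 F2=0 F3=0; commitIndex=0
Op 4: F3 acks idx 4 -> match: F0=0 F1=1 F2=0 F3=4; commitIndex=1
Op 5: append 1 -> log_len=5
Op 6: F0 acks idx 5 -> match: F0=5 F1=1 F2=0 F3=4; commitIndex=4
Op 7: F2 acks idx 1 -> match: F0=5 F1=1 F2=1 F3=4; commitIndex=4
Op 8: F0 acks idx 4 -> match: F0=5 F1=1 F2=1 F3=4; commitIndex=4
Op 9: F1 acks idx 4 -> match: F0=5 F1=4 F2=1 F3=4; commitIndex=4
Op 10: F1 acks idx 4 -> match: F0=5 F1=4 F2=1 F3=4; commitIndex=4
Op 11: append 1 -> log_len=6
Op 12: F2 acks idx 6 -> match: F0=5 F1=4 F2=6 F3=4; commitIndex=5

Answer: 5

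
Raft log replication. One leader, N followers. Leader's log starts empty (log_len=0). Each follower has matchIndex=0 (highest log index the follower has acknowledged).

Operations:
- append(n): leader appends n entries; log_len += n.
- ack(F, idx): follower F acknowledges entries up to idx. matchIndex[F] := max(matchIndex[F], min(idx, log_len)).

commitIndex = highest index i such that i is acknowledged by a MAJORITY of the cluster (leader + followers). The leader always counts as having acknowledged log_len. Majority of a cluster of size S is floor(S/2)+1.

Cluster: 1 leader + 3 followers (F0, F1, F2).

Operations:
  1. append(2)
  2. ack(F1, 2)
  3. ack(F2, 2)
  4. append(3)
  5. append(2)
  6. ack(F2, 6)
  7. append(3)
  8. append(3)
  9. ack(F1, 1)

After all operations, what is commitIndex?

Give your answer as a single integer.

Op 1: append 2 -> log_len=2
Op 2: F1 acks idx 2 -> match: F0=0 F1=2 F2=0; commitIndex=0
Op 3: F2 acks idx 2 -> match: F0=0 F1=2 F2=2; commitIndex=2
Op 4: append 3 -> log_len=5
Op 5: append 2 -> log_len=7
Op 6: F2 acks idx 6 -> match: F0=0 F1=2 F2=6; commitIndex=2
Op 7: append 3 -> log_len=10
Op 8: append 3 -> log_len=13
Op 9: F1 acks idx 1 -> match: F0=0 F1=2 F2=6; commitIndex=2

Answer: 2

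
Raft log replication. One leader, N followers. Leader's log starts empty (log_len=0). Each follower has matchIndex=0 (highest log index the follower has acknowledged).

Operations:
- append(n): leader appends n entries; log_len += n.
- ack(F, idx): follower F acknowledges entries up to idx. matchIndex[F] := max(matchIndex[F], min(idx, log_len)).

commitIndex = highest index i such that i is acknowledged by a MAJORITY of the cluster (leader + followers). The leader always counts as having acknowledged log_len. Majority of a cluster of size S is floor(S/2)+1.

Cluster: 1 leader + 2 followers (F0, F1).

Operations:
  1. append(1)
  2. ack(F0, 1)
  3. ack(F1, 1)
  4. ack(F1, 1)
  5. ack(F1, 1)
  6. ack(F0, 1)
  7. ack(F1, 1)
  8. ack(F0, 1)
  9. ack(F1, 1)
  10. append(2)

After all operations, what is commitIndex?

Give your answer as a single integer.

Op 1: append 1 -> log_len=1
Op 2: F0 acks idx 1 -> match: F0=1 F1=0; commitIndex=1
Op 3: F1 acks idx 1 -> match: F0=1 F1=1; commitIndex=1
Op 4: F1 acks idx 1 -> match: F0=1 F1=1; commitIndex=1
Op 5: F1 acks idx 1 -> match: F0=1 F1=1; commitIndex=1
Op 6: F0 acks idx 1 -> match: F0=1 F1=1; commitIndex=1
Op 7: F1 acks idx 1 -> match: F0=1 F1=1; commitIndex=1
Op 8: F0 acks idx 1 -> match: F0=1 F1=1; commitIndex=1
Op 9: F1 acks idx 1 -> match: F0=1 F1=1; commitIndex=1
Op 10: append 2 -> log_len=3

Answer: 1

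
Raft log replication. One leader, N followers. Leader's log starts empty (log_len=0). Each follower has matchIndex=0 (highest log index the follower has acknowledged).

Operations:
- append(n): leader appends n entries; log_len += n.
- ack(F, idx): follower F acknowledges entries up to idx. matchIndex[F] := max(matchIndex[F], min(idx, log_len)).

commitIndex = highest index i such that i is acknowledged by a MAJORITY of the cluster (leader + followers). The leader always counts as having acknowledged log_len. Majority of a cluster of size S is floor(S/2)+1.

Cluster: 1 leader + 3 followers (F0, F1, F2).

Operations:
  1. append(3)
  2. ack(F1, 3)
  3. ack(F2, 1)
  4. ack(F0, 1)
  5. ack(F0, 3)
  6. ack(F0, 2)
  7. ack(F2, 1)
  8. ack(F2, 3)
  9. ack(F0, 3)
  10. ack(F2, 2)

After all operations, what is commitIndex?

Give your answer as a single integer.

Op 1: append 3 -> log_len=3
Op 2: F1 acks idx 3 -> match: F0=0 F1=3 F2=0; commitIndex=0
Op 3: F2 acks idx 1 -> match: F0=0 F1=3 F2=1; commitIndex=1
Op 4: F0 acks idx 1 -> match: F0=1 F1=3 F2=1; commitIndex=1
Op 5: F0 acks idx 3 -> match: F0=3 F1=3 F2=1; commitIndex=3
Op 6: F0 acks idx 2 -> match: F0=3 F1=3 F2=1; commitIndex=3
Op 7: F2 acks idx 1 -> match: F0=3 F1=3 F2=1; commitIndex=3
Op 8: F2 acks idx 3 -> match: F0=3 F1=3 F2=3; commitIndex=3
Op 9: F0 acks idx 3 -> match: F0=3 F1=3 F2=3; commitIndex=3
Op 10: F2 acks idx 2 -> match: F0=3 F1=3 F2=3; commitIndex=3

Answer: 3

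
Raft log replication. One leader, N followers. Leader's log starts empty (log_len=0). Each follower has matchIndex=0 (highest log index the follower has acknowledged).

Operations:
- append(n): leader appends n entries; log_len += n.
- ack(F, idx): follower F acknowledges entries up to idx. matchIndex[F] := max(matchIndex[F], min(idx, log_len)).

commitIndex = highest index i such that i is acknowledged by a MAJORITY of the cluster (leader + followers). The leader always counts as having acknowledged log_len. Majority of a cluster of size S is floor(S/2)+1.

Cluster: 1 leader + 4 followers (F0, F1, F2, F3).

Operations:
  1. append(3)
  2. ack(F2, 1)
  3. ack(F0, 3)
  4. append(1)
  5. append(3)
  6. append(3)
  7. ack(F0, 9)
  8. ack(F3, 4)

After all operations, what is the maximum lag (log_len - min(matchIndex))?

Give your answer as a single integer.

Answer: 10

Derivation:
Op 1: append 3 -> log_len=3
Op 2: F2 acks idx 1 -> match: F0=0 F1=0 F2=1 F3=0; commitIndex=0
Op 3: F0 acks idx 3 -> match: F0=3 F1=0 F2=1 F3=0; commitIndex=1
Op 4: append 1 -> log_len=4
Op 5: append 3 -> log_len=7
Op 6: append 3 -> log_len=10
Op 7: F0 acks idx 9 -> match: F0=9 F1=0 F2=1 F3=0; commitIndex=1
Op 8: F3 acks idx 4 -> match: F0=9 F1=0 F2=1 F3=4; commitIndex=4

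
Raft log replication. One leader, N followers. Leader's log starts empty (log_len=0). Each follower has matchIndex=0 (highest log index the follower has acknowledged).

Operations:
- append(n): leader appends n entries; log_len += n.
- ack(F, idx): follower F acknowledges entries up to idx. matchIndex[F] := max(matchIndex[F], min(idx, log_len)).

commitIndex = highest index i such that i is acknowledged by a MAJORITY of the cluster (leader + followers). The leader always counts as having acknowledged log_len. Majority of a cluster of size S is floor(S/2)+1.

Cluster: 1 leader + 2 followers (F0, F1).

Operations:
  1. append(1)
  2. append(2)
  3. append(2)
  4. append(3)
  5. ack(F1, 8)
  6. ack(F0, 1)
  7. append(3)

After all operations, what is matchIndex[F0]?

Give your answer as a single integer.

Answer: 1

Derivation:
Op 1: append 1 -> log_len=1
Op 2: append 2 -> log_len=3
Op 3: append 2 -> log_len=5
Op 4: append 3 -> log_len=8
Op 5: F1 acks idx 8 -> match: F0=0 F1=8; commitIndex=8
Op 6: F0 acks idx 1 -> match: F0=1 F1=8; commitIndex=8
Op 7: append 3 -> log_len=11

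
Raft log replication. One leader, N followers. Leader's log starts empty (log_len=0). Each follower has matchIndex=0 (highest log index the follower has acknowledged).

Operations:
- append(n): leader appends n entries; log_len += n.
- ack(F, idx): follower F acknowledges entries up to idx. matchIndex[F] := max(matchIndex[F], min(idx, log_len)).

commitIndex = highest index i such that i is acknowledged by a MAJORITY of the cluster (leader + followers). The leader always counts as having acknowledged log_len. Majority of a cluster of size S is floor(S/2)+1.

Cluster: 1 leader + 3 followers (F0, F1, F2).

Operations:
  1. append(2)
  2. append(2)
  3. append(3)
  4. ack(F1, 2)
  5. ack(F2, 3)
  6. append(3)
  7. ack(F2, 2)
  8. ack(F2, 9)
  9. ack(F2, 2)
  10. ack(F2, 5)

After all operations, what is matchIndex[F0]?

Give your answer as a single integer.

Op 1: append 2 -> log_len=2
Op 2: append 2 -> log_len=4
Op 3: append 3 -> log_len=7
Op 4: F1 acks idx 2 -> match: F0=0 F1=2 F2=0; commitIndex=0
Op 5: F2 acks idx 3 -> match: F0=0 F1=2 F2=3; commitIndex=2
Op 6: append 3 -> log_len=10
Op 7: F2 acks idx 2 -> match: F0=0 F1=2 F2=3; commitIndex=2
Op 8: F2 acks idx 9 -> match: F0=0 F1=2 F2=9; commitIndex=2
Op 9: F2 acks idx 2 -> match: F0=0 F1=2 F2=9; commitIndex=2
Op 10: F2 acks idx 5 -> match: F0=0 F1=2 F2=9; commitIndex=2

Answer: 0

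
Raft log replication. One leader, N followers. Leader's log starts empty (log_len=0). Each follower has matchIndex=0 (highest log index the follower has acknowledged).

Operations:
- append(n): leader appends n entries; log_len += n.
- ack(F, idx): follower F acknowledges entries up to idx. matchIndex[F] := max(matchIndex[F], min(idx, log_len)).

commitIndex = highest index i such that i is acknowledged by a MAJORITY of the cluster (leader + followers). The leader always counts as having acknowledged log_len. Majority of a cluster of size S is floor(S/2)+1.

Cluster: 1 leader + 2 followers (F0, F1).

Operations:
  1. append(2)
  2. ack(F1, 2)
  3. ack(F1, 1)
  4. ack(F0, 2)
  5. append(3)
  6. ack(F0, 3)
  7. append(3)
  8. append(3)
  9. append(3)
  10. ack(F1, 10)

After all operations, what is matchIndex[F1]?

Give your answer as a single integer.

Answer: 10

Derivation:
Op 1: append 2 -> log_len=2
Op 2: F1 acks idx 2 -> match: F0=0 F1=2; commitIndex=2
Op 3: F1 acks idx 1 -> match: F0=0 F1=2; commitIndex=2
Op 4: F0 acks idx 2 -> match: F0=2 F1=2; commitIndex=2
Op 5: append 3 -> log_len=5
Op 6: F0 acks idx 3 -> match: F0=3 F1=2; commitIndex=3
Op 7: append 3 -> log_len=8
Op 8: append 3 -> log_len=11
Op 9: append 3 -> log_len=14
Op 10: F1 acks idx 10 -> match: F0=3 F1=10; commitIndex=10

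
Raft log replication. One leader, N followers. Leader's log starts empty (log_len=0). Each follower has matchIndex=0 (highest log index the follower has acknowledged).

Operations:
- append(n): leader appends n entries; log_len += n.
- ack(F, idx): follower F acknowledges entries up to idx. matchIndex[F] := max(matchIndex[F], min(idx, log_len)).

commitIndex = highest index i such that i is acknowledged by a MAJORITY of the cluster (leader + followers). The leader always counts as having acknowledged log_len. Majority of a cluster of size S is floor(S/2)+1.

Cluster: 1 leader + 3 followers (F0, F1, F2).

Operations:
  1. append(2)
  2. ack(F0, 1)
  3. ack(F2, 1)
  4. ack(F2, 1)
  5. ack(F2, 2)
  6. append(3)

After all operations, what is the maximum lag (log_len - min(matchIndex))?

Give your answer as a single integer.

Op 1: append 2 -> log_len=2
Op 2: F0 acks idx 1 -> match: F0=1 F1=0 F2=0; commitIndex=0
Op 3: F2 acks idx 1 -> match: F0=1 F1=0 F2=1; commitIndex=1
Op 4: F2 acks idx 1 -> match: F0=1 F1=0 F2=1; commitIndex=1
Op 5: F2 acks idx 2 -> match: F0=1 F1=0 F2=2; commitIndex=1
Op 6: append 3 -> log_len=5

Answer: 5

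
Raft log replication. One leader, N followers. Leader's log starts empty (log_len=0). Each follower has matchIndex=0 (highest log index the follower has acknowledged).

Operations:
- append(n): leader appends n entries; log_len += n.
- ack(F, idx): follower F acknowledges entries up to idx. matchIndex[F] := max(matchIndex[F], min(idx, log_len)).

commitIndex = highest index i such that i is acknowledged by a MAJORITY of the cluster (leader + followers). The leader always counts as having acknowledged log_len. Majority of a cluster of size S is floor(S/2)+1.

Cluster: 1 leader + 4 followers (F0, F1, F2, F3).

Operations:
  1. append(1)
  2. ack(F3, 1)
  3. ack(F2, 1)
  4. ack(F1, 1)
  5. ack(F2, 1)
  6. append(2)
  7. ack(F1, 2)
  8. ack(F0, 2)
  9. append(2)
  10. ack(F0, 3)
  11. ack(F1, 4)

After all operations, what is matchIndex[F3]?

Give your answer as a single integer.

Answer: 1

Derivation:
Op 1: append 1 -> log_len=1
Op 2: F3 acks idx 1 -> match: F0=0 F1=0 F2=0 F3=1; commitIndex=0
Op 3: F2 acks idx 1 -> match: F0=0 F1=0 F2=1 F3=1; commitIndex=1
Op 4: F1 acks idx 1 -> match: F0=0 F1=1 F2=1 F3=1; commitIndex=1
Op 5: F2 acks idx 1 -> match: F0=0 F1=1 F2=1 F3=1; commitIndex=1
Op 6: append 2 -> log_len=3
Op 7: F1 acks idx 2 -> match: F0=0 F1=2 F2=1 F3=1; commitIndex=1
Op 8: F0 acks idx 2 -> match: F0=2 F1=2 F2=1 F3=1; commitIndex=2
Op 9: append 2 -> log_len=5
Op 10: F0 acks idx 3 -> match: F0=3 F1=2 F2=1 F3=1; commitIndex=2
Op 11: F1 acks idx 4 -> match: F0=3 F1=4 F2=1 F3=1; commitIndex=3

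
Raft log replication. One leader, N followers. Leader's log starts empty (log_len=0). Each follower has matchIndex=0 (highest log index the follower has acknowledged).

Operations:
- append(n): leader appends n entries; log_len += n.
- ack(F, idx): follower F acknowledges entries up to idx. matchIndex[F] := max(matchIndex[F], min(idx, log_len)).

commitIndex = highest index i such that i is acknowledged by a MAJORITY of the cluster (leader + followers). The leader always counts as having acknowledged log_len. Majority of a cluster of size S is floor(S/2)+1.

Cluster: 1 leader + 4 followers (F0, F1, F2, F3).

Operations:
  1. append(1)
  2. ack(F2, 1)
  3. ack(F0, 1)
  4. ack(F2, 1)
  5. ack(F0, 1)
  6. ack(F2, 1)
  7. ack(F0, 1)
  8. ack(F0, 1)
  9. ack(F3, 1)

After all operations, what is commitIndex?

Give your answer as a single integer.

Answer: 1

Derivation:
Op 1: append 1 -> log_len=1
Op 2: F2 acks idx 1 -> match: F0=0 F1=0 F2=1 F3=0; commitIndex=0
Op 3: F0 acks idx 1 -> match: F0=1 F1=0 F2=1 F3=0; commitIndex=1
Op 4: F2 acks idx 1 -> match: F0=1 F1=0 F2=1 F3=0; commitIndex=1
Op 5: F0 acks idx 1 -> match: F0=1 F1=0 F2=1 F3=0; commitIndex=1
Op 6: F2 acks idx 1 -> match: F0=1 F1=0 F2=1 F3=0; commitIndex=1
Op 7: F0 acks idx 1 -> match: F0=1 F1=0 F2=1 F3=0; commitIndex=1
Op 8: F0 acks idx 1 -> match: F0=1 F1=0 F2=1 F3=0; commitIndex=1
Op 9: F3 acks idx 1 -> match: F0=1 F1=0 F2=1 F3=1; commitIndex=1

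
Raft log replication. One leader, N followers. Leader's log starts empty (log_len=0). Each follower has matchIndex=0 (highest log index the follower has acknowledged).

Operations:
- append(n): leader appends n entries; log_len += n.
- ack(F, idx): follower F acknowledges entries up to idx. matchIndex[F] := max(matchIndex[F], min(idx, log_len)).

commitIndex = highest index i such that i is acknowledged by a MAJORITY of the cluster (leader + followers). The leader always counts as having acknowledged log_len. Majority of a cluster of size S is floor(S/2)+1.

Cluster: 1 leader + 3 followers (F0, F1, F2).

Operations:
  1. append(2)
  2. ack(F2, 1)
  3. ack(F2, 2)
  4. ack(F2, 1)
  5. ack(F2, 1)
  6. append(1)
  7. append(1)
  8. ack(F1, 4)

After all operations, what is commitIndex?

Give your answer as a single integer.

Answer: 2

Derivation:
Op 1: append 2 -> log_len=2
Op 2: F2 acks idx 1 -> match: F0=0 F1=0 F2=1; commitIndex=0
Op 3: F2 acks idx 2 -> match: F0=0 F1=0 F2=2; commitIndex=0
Op 4: F2 acks idx 1 -> match: F0=0 F1=0 F2=2; commitIndex=0
Op 5: F2 acks idx 1 -> match: F0=0 F1=0 F2=2; commitIndex=0
Op 6: append 1 -> log_len=3
Op 7: append 1 -> log_len=4
Op 8: F1 acks idx 4 -> match: F0=0 F1=4 F2=2; commitIndex=2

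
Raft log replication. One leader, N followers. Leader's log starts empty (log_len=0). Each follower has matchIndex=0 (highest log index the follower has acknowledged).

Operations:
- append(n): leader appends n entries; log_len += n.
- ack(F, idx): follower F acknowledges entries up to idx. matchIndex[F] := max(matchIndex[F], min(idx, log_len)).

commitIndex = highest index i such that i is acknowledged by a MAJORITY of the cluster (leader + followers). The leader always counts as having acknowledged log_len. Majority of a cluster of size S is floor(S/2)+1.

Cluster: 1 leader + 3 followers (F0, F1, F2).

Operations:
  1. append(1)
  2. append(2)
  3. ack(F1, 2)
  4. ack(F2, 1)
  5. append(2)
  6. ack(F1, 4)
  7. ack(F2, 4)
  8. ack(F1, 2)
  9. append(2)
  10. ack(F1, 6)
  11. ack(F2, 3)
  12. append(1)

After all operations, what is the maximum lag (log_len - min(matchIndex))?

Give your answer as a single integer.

Answer: 8

Derivation:
Op 1: append 1 -> log_len=1
Op 2: append 2 -> log_len=3
Op 3: F1 acks idx 2 -> match: F0=0 F1=2 F2=0; commitIndex=0
Op 4: F2 acks idx 1 -> match: F0=0 F1=2 F2=1; commitIndex=1
Op 5: append 2 -> log_len=5
Op 6: F1 acks idx 4 -> match: F0=0 F1=4 F2=1; commitIndex=1
Op 7: F2 acks idx 4 -> match: F0=0 F1=4 F2=4; commitIndex=4
Op 8: F1 acks idx 2 -> match: F0=0 F1=4 F2=4; commitIndex=4
Op 9: append 2 -> log_len=7
Op 10: F1 acks idx 6 -> match: F0=0 F1=6 F2=4; commitIndex=4
Op 11: F2 acks idx 3 -> match: F0=0 F1=6 F2=4; commitIndex=4
Op 12: append 1 -> log_len=8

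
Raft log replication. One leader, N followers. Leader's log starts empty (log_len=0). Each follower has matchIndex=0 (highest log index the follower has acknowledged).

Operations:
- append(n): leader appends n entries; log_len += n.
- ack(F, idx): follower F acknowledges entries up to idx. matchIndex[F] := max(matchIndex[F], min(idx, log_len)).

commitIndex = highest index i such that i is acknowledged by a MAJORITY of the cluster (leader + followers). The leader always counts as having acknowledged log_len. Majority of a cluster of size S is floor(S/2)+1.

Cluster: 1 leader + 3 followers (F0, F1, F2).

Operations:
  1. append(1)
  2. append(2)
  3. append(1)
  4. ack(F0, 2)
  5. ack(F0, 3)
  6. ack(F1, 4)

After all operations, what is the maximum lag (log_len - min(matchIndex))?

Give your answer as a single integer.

Op 1: append 1 -> log_len=1
Op 2: append 2 -> log_len=3
Op 3: append 1 -> log_len=4
Op 4: F0 acks idx 2 -> match: F0=2 F1=0 F2=0; commitIndex=0
Op 5: F0 acks idx 3 -> match: F0=3 F1=0 F2=0; commitIndex=0
Op 6: F1 acks idx 4 -> match: F0=3 F1=4 F2=0; commitIndex=3

Answer: 4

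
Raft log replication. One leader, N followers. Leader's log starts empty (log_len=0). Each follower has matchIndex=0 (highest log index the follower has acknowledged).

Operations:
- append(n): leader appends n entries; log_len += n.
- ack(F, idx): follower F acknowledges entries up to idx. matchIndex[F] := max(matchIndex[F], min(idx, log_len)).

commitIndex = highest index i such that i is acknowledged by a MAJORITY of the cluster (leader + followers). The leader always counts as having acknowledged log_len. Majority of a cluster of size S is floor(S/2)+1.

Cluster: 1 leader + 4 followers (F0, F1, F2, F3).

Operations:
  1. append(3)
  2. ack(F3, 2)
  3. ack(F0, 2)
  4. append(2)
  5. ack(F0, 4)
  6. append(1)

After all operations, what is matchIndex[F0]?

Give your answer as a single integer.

Answer: 4

Derivation:
Op 1: append 3 -> log_len=3
Op 2: F3 acks idx 2 -> match: F0=0 F1=0 F2=0 F3=2; commitIndex=0
Op 3: F0 acks idx 2 -> match: F0=2 F1=0 F2=0 F3=2; commitIndex=2
Op 4: append 2 -> log_len=5
Op 5: F0 acks idx 4 -> match: F0=4 F1=0 F2=0 F3=2; commitIndex=2
Op 6: append 1 -> log_len=6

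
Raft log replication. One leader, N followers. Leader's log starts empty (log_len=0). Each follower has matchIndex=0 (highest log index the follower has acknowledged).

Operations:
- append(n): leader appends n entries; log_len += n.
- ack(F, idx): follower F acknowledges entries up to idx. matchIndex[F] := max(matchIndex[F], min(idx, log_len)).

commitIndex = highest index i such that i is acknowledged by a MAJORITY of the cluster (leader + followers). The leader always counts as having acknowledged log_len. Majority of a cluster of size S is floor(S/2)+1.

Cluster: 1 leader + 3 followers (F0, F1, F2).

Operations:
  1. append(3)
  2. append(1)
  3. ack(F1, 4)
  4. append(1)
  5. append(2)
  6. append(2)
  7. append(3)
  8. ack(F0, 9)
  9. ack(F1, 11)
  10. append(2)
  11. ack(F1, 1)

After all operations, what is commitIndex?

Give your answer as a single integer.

Op 1: append 3 -> log_len=3
Op 2: append 1 -> log_len=4
Op 3: F1 acks idx 4 -> match: F0=0 F1=4 F2=0; commitIndex=0
Op 4: append 1 -> log_len=5
Op 5: append 2 -> log_len=7
Op 6: append 2 -> log_len=9
Op 7: append 3 -> log_len=12
Op 8: F0 acks idx 9 -> match: F0=9 F1=4 F2=0; commitIndex=4
Op 9: F1 acks idx 11 -> match: F0=9 F1=11 F2=0; commitIndex=9
Op 10: append 2 -> log_len=14
Op 11: F1 acks idx 1 -> match: F0=9 F1=11 F2=0; commitIndex=9

Answer: 9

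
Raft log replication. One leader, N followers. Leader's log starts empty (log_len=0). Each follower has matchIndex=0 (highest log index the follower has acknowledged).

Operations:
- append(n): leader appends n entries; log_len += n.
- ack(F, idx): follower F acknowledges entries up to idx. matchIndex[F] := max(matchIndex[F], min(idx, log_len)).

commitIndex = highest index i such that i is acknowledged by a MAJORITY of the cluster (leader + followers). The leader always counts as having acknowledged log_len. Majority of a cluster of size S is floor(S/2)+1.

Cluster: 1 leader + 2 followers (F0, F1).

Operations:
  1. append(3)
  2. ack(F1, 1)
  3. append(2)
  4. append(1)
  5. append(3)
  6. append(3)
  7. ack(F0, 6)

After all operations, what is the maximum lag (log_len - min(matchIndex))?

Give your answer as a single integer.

Answer: 11

Derivation:
Op 1: append 3 -> log_len=3
Op 2: F1 acks idx 1 -> match: F0=0 F1=1; commitIndex=1
Op 3: append 2 -> log_len=5
Op 4: append 1 -> log_len=6
Op 5: append 3 -> log_len=9
Op 6: append 3 -> log_len=12
Op 7: F0 acks idx 6 -> match: F0=6 F1=1; commitIndex=6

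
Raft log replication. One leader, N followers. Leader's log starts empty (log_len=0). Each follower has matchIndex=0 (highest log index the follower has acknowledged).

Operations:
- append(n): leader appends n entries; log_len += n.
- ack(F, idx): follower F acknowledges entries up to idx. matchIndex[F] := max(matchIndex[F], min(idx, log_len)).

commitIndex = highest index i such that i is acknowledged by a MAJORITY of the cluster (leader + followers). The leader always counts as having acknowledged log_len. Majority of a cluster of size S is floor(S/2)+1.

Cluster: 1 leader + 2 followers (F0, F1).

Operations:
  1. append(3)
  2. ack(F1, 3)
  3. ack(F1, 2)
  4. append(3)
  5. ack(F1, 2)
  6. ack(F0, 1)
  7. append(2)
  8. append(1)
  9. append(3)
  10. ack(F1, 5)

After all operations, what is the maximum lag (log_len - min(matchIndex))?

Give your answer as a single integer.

Op 1: append 3 -> log_len=3
Op 2: F1 acks idx 3 -> match: F0=0 F1=3; commitIndex=3
Op 3: F1 acks idx 2 -> match: F0=0 F1=3; commitIndex=3
Op 4: append 3 -> log_len=6
Op 5: F1 acks idx 2 -> match: F0=0 F1=3; commitIndex=3
Op 6: F0 acks idx 1 -> match: F0=1 F1=3; commitIndex=3
Op 7: append 2 -> log_len=8
Op 8: append 1 -> log_len=9
Op 9: append 3 -> log_len=12
Op 10: F1 acks idx 5 -> match: F0=1 F1=5; commitIndex=5

Answer: 11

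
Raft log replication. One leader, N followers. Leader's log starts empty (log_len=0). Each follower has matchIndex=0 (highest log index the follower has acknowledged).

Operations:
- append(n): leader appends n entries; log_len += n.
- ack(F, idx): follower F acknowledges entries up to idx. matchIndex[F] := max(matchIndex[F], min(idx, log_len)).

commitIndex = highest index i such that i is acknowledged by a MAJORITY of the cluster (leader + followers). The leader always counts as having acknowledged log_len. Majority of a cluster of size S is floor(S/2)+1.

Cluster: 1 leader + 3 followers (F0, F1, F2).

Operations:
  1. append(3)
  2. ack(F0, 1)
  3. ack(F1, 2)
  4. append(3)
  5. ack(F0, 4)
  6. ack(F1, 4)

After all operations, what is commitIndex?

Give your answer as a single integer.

Answer: 4

Derivation:
Op 1: append 3 -> log_len=3
Op 2: F0 acks idx 1 -> match: F0=1 F1=0 F2=0; commitIndex=0
Op 3: F1 acks idx 2 -> match: F0=1 F1=2 F2=0; commitIndex=1
Op 4: append 3 -> log_len=6
Op 5: F0 acks idx 4 -> match: F0=4 F1=2 F2=0; commitIndex=2
Op 6: F1 acks idx 4 -> match: F0=4 F1=4 F2=0; commitIndex=4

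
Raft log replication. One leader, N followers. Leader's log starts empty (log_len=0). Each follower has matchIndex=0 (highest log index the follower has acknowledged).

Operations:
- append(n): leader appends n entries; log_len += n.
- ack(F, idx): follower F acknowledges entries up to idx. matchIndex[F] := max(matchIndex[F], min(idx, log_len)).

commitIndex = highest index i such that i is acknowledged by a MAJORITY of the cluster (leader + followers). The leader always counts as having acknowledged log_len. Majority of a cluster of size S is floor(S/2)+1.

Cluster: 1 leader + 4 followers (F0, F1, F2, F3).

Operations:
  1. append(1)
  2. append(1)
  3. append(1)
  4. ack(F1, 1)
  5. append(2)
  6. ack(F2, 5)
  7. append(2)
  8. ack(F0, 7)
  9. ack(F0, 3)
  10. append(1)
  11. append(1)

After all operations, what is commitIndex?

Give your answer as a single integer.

Op 1: append 1 -> log_len=1
Op 2: append 1 -> log_len=2
Op 3: append 1 -> log_len=3
Op 4: F1 acks idx 1 -> match: F0=0 F1=1 F2=0 F3=0; commitIndex=0
Op 5: append 2 -> log_len=5
Op 6: F2 acks idx 5 -> match: F0=0 F1=1 F2=5 F3=0; commitIndex=1
Op 7: append 2 -> log_len=7
Op 8: F0 acks idx 7 -> match: F0=7 F1=1 F2=5 F3=0; commitIndex=5
Op 9: F0 acks idx 3 -> match: F0=7 F1=1 F2=5 F3=0; commitIndex=5
Op 10: append 1 -> log_len=8
Op 11: append 1 -> log_len=9

Answer: 5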